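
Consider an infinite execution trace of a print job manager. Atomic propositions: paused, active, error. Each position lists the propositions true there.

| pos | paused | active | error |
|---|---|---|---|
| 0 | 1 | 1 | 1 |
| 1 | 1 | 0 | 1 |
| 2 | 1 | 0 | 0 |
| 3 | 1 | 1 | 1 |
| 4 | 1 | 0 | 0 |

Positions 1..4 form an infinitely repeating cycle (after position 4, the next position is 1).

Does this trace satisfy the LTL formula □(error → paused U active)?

error → paused U active holds at every position 0..4, and those are all positions ever visited, so □(error → paused U active) holds.
Positions where error holds: 0, 1, 3.
Check paused U active at each: 0→ok, 1→ok, 3→ok.

Yes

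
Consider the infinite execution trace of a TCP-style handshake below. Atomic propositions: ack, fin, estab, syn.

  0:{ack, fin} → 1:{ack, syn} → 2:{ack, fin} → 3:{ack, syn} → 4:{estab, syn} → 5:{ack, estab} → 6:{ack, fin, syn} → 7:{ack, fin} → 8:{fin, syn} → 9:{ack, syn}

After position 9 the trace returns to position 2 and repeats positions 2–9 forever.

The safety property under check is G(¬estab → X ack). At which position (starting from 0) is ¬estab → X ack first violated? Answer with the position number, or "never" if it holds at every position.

3

Check ¬estab → X ack at each position in order: 0 ✓, 1 ✓, 2 ✓.
At position 3 the labels are {ack, syn} and the next position 4 has {estab, syn}, so ¬estab → X ack is false there. This is the first violation.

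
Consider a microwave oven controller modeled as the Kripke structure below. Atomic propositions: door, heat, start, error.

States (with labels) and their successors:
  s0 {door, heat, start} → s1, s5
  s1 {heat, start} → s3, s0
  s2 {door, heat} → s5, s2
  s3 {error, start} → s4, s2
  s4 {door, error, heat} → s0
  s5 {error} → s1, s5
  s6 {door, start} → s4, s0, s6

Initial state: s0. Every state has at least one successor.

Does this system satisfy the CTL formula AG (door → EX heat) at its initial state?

Yes

States satisfying door → EX heat: {s0, s1, s2, s3, s4, s5, s6}.
States satisfying AG (door → EX heat): {s0, s1, s2, s3, s4, s5, s6}.
Every state reachable from s0 satisfies door → EX heat.
s0 ∈ Sat(AG (door → EX heat)).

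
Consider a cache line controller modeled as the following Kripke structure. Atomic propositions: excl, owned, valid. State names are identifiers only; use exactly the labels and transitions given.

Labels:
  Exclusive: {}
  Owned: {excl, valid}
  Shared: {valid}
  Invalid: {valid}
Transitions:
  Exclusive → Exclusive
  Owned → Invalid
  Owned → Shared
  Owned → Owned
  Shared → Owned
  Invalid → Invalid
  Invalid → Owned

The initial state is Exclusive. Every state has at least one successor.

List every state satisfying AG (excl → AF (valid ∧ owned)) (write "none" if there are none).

{Exclusive}

States satisfying excl → AF (valid ∧ owned): {Exclusive, Shared, Invalid}.
States satisfying AG (excl → AF (valid ∧ owned)): {Exclusive}.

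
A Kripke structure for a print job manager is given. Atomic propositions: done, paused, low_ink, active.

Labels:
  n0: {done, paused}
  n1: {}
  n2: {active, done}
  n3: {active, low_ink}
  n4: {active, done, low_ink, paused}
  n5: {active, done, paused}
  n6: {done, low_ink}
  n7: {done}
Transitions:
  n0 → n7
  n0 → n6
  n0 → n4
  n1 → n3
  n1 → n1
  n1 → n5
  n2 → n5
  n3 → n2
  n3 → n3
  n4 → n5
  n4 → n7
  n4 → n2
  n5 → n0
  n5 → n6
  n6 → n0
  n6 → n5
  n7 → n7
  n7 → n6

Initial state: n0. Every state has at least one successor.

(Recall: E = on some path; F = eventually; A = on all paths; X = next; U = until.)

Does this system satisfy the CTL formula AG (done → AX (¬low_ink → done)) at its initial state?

Yes

States satisfying done → AX (¬low_ink → done): {n0, n1, n2, n3, n4, n5, n6, n7}.
States satisfying AG (done → AX (¬low_ink → done)): {n0, n1, n2, n3, n4, n5, n6, n7}.
Every state reachable from n0 satisfies done → AX (¬low_ink → done).
n0 ∈ Sat(AG (done → AX (¬low_ink → done))).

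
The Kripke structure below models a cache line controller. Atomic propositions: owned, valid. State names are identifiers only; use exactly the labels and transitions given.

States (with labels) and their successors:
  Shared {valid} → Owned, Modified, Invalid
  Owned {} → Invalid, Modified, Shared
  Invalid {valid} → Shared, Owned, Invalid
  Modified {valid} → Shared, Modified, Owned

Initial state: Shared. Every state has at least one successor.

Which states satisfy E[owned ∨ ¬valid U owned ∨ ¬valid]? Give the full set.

{Owned}

States satisfying owned ∨ ¬valid: {Owned}.
States satisfying E[owned ∨ ¬valid U owned ∨ ¬valid]: {Owned}.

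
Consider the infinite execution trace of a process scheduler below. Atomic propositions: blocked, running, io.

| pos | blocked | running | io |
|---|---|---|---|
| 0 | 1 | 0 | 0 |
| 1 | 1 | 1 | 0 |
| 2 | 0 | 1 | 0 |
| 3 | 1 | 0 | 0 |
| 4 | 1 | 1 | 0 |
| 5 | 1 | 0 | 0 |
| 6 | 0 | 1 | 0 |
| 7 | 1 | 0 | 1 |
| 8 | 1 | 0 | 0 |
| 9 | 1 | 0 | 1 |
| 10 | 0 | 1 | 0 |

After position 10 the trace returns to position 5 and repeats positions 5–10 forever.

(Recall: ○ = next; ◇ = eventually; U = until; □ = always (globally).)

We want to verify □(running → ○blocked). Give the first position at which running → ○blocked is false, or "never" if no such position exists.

Check running → ○blocked at each position in order: 0 ✓.
At position 1 the labels are {blocked, running} and the next position 2 has {running}, so running → ○blocked is false there. This is the first violation.

1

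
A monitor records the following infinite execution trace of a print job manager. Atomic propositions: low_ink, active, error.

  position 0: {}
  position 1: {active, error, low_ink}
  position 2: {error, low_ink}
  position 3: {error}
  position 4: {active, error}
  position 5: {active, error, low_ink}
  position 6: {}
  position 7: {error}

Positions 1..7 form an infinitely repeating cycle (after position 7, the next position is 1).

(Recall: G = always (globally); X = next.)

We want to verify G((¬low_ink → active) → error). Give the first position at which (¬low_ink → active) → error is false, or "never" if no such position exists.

never

(¬low_ink → active) → error holds at every position 0..7, and those are all the positions the trace ever visits, so the invariant G((¬low_ink → active) → error) is never violated.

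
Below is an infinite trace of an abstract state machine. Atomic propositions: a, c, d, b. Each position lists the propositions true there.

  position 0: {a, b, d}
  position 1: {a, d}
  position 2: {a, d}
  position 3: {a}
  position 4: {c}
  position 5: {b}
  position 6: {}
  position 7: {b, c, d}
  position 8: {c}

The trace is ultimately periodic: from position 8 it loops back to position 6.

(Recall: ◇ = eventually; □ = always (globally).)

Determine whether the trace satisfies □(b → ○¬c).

b → ○¬c must hold at every position from 0 onward. It fails at position 7, so □(b → ○¬c) is false.
Positions where b holds: 0, 5, 7.
Check ○¬c at each: 0→ok, 5→ok, 7→fails.

Does not hold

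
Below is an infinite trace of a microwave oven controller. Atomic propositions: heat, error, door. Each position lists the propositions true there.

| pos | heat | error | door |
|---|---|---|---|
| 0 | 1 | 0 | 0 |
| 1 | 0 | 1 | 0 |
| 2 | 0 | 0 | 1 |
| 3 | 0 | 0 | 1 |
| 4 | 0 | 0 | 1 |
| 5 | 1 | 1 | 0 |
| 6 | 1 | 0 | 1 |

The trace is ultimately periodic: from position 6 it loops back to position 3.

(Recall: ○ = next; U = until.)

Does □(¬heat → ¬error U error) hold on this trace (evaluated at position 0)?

¬heat → ¬error U error holds at every position 0..6, and those are all positions ever visited, so □(¬heat → ¬error U error) holds.
Positions where ¬heat holds: 1, 2, 3, 4.
Check ¬error U error at each: 1→ok, 2→ok, 3→ok, 4→ok.

Yes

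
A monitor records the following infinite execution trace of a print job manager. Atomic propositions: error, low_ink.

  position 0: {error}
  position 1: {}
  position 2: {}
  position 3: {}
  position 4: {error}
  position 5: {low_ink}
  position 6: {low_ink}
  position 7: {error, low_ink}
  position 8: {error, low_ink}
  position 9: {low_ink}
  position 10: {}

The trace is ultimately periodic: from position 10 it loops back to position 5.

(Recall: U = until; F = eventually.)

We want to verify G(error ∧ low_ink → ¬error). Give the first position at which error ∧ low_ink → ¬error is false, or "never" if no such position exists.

Check error ∧ low_ink → ¬error at each position in order: 0 ✓, 1 ✓, 2 ✓, 3 ✓, 4 ✓, 5 ✓, 6 ✓.
At position 7 the labels are {error, low_ink}, so error ∧ low_ink → ¬error is false there. This is the first violation.

7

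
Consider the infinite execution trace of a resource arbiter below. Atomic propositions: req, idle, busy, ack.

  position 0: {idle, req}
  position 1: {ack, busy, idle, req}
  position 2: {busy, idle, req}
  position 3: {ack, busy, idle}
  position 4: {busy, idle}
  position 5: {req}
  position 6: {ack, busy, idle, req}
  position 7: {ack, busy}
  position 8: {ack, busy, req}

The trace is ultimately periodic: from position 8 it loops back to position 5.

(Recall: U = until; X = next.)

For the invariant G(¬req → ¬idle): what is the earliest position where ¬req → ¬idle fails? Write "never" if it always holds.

3

Check ¬req → ¬idle at each position in order: 0 ✓, 1 ✓, 2 ✓.
At position 3 the labels are {ack, busy, idle}, so ¬req → ¬idle is false there. This is the first violation.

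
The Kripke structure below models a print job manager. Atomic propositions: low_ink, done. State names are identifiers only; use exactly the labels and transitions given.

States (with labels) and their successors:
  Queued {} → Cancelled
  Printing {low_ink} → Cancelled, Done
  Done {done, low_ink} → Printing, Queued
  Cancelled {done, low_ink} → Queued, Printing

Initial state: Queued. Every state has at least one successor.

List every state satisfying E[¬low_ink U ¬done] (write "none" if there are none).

States satisfying ¬low_ink: {Queued}.
States satisfying ¬done: {Queued, Printing}.
States satisfying E[¬low_ink U ¬done]: {Queued, Printing}.

{Queued, Printing}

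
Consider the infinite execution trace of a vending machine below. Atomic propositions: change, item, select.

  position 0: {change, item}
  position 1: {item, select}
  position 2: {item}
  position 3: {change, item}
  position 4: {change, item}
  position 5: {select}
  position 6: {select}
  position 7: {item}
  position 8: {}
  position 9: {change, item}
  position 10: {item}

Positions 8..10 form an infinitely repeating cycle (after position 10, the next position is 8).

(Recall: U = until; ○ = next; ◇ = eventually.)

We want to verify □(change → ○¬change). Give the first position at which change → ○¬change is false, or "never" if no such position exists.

3

Check change → ○¬change at each position in order: 0 ✓, 1 ✓, 2 ✓.
At position 3 the labels are {change, item} and the next position 4 has {change, item}, so change → ○¬change is false there. This is the first violation.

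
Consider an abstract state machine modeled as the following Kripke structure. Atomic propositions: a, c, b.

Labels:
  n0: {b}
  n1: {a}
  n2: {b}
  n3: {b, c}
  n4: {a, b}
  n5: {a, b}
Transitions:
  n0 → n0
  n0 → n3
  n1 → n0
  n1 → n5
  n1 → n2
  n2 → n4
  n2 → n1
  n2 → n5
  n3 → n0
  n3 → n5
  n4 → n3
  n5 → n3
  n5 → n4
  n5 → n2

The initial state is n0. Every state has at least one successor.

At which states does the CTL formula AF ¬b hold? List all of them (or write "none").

{n1}

States satisfying ¬b: {n1}.
States satisfying AF ¬b: {n1}.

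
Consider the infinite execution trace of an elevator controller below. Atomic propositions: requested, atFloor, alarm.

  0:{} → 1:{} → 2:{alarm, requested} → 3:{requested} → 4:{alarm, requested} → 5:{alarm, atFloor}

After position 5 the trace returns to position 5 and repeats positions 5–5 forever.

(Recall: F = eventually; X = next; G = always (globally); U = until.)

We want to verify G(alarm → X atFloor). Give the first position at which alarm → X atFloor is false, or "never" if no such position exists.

2

Check alarm → X atFloor at each position in order: 0 ✓, 1 ✓.
At position 2 the labels are {alarm, requested} and the next position 3 has {requested}, so alarm → X atFloor is false there. This is the first violation.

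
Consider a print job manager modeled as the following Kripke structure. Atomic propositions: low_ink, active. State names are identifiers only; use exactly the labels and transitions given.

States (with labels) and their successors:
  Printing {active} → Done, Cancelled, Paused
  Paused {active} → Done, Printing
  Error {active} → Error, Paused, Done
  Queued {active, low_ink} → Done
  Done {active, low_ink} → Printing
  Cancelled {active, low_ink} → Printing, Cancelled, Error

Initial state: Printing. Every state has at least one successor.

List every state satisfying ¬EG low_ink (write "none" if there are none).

{Printing, Paused, Error, Queued, Done}

States satisfying low_ink: {Queued, Done, Cancelled}.
States satisfying EG low_ink: {Cancelled}.
States satisfying ¬EG low_ink: {Printing, Paused, Error, Queued, Done}.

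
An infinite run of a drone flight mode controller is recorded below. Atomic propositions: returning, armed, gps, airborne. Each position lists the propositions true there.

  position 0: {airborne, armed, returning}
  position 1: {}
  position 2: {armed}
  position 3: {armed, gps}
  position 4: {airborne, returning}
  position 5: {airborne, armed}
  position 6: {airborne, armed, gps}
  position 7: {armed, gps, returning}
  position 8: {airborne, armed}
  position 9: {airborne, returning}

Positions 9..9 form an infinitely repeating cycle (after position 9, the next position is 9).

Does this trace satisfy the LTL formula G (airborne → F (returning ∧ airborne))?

airborne → F (returning ∧ airborne) holds at every position 0..9, and those are all positions ever visited, so G (airborne → F (returning ∧ airborne)) holds.
Positions where airborne holds: 0, 4, 5, 6, 8, 9.
Check F (returning ∧ airborne) at each: 0→ok, 4→ok, 5→ok, 6→ok, 8→ok, 9→ok.

Yes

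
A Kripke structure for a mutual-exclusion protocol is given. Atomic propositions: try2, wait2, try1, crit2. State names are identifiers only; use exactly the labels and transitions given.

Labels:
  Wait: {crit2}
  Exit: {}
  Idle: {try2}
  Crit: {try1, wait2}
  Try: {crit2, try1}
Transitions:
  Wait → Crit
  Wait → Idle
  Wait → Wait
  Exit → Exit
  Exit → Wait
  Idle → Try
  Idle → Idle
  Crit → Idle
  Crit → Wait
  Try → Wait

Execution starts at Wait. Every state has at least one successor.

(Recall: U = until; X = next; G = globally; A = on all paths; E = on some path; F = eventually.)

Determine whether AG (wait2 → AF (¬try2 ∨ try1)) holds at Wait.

Yes

States satisfying wait2 → AF (¬try2 ∨ try1): {Wait, Exit, Idle, Crit, Try}.
States satisfying AG (wait2 → AF (¬try2 ∨ try1)): {Wait, Exit, Idle, Crit, Try}.
Every state reachable from Wait satisfies wait2 → AF (¬try2 ∨ try1).
Wait ∈ Sat(AG (wait2 → AF (¬try2 ∨ try1))).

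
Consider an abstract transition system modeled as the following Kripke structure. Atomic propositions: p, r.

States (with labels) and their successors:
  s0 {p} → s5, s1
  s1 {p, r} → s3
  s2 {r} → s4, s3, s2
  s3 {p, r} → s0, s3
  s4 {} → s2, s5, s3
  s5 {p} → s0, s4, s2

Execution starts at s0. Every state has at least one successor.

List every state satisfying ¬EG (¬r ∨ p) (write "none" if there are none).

States satisfying ¬r ∨ p: {s0, s1, s3, s4, s5}.
States satisfying EG (¬r ∨ p): {s0, s1, s3, s4, s5}.
States satisfying ¬EG (¬r ∨ p): {s2}.

{s2}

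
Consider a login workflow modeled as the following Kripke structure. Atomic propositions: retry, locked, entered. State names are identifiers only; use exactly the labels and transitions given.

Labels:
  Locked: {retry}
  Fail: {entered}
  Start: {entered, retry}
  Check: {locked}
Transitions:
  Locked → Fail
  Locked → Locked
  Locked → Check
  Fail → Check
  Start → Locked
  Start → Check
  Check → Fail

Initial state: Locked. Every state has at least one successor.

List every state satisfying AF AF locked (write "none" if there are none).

States satisfying AF locked: {Fail, Check}.
States satisfying AF AF locked: {Fail, Check}.

{Fail, Check}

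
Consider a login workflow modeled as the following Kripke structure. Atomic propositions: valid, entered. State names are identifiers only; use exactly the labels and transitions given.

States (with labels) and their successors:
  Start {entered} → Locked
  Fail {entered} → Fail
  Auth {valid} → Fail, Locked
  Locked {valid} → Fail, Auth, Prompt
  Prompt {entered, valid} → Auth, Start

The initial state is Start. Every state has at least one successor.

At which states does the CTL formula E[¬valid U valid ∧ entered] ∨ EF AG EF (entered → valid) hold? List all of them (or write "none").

States satisfying ¬valid: {Start, Fail}.
States satisfying valid ∧ entered: {Prompt}.
States satisfying E[¬valid U valid ∧ entered]: {Prompt}.
States satisfying AG EF (entered → valid): ∅.
States satisfying EF AG EF (entered → valid): ∅.
States satisfying E[¬valid U valid ∧ entered] ∨ EF AG EF (entered → valid): {Prompt}.

{Prompt}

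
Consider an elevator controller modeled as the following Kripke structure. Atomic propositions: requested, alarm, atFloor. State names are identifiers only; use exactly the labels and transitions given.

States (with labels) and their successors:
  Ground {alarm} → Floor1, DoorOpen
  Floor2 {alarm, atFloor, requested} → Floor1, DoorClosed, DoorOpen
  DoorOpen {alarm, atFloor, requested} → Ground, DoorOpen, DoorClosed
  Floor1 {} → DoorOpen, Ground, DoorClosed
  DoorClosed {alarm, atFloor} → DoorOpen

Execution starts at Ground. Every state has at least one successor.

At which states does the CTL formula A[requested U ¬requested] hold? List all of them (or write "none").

{Ground, Floor1, DoorClosed}

States satisfying requested: {Floor2, DoorOpen}.
States satisfying ¬requested: {Ground, Floor1, DoorClosed}.
States satisfying A[requested U ¬requested]: {Ground, Floor1, DoorClosed}.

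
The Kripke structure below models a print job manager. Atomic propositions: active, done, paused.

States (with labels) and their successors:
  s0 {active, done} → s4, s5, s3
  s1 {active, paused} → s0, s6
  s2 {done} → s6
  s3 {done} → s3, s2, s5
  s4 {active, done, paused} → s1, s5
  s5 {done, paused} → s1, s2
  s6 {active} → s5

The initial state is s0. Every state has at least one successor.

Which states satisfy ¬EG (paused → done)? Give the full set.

States satisfying paused → done: {s0, s2, s3, s4, s5, s6}.
States satisfying EG (paused → done): {s0, s2, s3, s4, s5, s6}.
States satisfying ¬EG (paused → done): {s1}.

{s1}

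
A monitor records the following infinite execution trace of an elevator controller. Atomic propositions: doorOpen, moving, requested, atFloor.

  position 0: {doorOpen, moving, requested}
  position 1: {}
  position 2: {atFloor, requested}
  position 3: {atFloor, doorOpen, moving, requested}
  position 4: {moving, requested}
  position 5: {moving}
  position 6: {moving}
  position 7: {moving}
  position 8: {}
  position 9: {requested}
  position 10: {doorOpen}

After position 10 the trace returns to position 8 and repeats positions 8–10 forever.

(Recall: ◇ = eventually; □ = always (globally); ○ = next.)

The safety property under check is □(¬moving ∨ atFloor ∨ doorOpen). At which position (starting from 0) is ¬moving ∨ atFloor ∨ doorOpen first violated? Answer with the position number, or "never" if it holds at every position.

Check ¬moving ∨ atFloor ∨ doorOpen at each position in order: 0 ✓, 1 ✓, 2 ✓, 3 ✓.
At position 4 the labels are {moving, requested}, so ¬moving ∨ atFloor ∨ doorOpen is false there. This is the first violation.

4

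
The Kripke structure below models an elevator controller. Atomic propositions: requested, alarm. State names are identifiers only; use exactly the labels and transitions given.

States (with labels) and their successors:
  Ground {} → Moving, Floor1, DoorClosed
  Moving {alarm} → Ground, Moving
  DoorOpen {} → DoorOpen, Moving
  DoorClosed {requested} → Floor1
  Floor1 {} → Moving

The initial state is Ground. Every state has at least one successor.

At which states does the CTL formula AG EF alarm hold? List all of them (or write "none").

States satisfying EF alarm: {Ground, Moving, DoorOpen, DoorClosed, Floor1}.
States satisfying AG EF alarm: {Ground, Moving, DoorOpen, DoorClosed, Floor1}.

{Ground, Moving, DoorOpen, DoorClosed, Floor1}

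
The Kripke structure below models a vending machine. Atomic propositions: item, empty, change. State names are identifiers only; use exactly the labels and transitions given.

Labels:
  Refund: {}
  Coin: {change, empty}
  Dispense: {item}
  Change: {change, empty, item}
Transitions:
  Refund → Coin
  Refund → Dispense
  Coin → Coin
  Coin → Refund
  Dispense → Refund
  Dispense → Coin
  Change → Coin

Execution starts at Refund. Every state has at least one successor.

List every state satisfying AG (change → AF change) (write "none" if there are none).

States satisfying change → AF change: {Refund, Coin, Dispense, Change}.
States satisfying AG (change → AF change): {Refund, Coin, Dispense, Change}.

{Refund, Coin, Dispense, Change}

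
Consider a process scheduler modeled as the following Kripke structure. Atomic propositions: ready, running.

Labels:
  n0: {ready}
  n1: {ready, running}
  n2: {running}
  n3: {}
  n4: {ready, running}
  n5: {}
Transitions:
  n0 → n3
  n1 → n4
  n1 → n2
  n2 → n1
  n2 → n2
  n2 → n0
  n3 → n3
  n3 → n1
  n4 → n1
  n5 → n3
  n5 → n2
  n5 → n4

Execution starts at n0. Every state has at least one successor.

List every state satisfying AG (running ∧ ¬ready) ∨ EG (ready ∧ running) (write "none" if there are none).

{n1, n4}

States satisfying running ∧ ¬ready: {n2}.
States satisfying AG (running ∧ ¬ready): ∅.
States satisfying ready ∧ running: {n1, n4}.
States satisfying EG (ready ∧ running): {n1, n4}.
States satisfying AG (running ∧ ¬ready) ∨ EG (ready ∧ running): {n1, n4}.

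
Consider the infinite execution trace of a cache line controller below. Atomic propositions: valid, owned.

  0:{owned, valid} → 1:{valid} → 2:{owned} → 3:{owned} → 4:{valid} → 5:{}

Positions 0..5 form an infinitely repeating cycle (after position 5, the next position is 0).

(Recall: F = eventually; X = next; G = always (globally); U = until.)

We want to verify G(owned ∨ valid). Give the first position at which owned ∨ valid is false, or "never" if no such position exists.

Check owned ∨ valid at each position in order: 0 ✓, 1 ✓, 2 ✓, 3 ✓, 4 ✓.
At position 5 the labels are {}, so owned ∨ valid is false there. This is the first violation.

5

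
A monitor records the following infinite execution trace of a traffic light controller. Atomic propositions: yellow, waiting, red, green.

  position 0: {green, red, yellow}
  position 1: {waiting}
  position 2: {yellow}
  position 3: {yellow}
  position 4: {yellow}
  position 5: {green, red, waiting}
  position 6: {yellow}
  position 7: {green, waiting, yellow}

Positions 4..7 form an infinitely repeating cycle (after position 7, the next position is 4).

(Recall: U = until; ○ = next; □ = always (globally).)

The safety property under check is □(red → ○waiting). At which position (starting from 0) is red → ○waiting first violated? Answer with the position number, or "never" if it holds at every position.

5

Check red → ○waiting at each position in order: 0 ✓, 1 ✓, 2 ✓, 3 ✓, 4 ✓.
At position 5 the labels are {green, red, waiting} and the next position 6 has {yellow}, so red → ○waiting is false there. This is the first violation.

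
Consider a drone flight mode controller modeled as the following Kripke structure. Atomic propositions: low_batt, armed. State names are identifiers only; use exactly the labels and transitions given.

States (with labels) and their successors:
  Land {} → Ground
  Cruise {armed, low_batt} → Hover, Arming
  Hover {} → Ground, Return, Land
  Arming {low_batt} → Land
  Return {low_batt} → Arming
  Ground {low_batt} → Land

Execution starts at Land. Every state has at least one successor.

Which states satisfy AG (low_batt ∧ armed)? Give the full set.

States satisfying low_batt ∧ armed: {Cruise}.
States satisfying AG (low_batt ∧ armed): ∅.

none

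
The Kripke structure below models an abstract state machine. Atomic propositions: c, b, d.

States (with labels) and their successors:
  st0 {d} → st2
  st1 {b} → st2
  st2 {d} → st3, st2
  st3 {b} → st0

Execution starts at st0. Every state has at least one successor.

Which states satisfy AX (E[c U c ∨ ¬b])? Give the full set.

States satisfying E[c U c ∨ ¬b]: {st0, st2}.
States satisfying AX (E[c U c ∨ ¬b]): {st0, st1, st3}.

{st0, st1, st3}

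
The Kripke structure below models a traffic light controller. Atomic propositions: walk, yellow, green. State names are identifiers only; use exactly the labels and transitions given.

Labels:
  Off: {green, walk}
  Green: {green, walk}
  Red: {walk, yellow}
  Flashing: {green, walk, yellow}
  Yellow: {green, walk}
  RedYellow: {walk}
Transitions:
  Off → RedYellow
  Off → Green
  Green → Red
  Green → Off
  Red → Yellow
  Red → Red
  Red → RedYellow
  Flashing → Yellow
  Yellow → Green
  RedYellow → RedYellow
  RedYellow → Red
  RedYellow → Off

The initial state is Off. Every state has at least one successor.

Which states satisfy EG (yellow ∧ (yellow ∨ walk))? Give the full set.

States satisfying yellow ∧ (yellow ∨ walk): {Red, Flashing}.
States satisfying EG (yellow ∧ (yellow ∨ walk)): {Red}.

{Red}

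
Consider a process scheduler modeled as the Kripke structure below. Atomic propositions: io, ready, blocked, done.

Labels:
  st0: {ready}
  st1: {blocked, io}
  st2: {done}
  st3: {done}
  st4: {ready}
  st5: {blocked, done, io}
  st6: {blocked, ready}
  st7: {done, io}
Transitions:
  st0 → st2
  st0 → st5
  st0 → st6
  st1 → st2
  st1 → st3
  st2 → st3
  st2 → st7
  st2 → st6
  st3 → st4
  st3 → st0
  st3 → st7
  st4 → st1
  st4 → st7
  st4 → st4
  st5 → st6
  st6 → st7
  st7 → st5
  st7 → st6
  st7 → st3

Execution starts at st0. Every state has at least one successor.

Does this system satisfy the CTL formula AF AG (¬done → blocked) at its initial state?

Violated

States satisfying AG (¬done → blocked): ∅.
States satisfying AF AG (¬done → blocked): ∅.
There is a path from st0 along which AG (¬done → blocked) never holds.
st0 ∉ Sat(AF AG (¬done → blocked)).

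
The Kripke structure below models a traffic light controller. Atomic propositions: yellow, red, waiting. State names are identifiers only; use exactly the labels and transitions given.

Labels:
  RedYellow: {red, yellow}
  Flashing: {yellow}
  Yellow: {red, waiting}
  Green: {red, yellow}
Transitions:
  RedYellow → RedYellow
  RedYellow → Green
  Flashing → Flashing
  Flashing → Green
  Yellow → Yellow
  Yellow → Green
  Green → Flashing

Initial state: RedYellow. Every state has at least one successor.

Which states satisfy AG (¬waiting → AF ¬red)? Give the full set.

States satisfying ¬waiting → AF ¬red: {Flashing, Yellow, Green}.
States satisfying AG (¬waiting → AF ¬red): {Flashing, Yellow, Green}.

{Flashing, Yellow, Green}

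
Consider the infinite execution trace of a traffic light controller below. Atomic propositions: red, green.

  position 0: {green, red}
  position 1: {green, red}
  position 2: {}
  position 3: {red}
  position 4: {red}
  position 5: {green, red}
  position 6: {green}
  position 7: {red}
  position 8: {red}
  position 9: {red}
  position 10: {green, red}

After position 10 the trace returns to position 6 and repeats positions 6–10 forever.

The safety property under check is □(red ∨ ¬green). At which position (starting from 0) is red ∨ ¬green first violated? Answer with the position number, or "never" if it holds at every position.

Check red ∨ ¬green at each position in order: 0 ✓, 1 ✓, 2 ✓, 3 ✓, 4 ✓, 5 ✓.
At position 6 the labels are {green}, so red ∨ ¬green is false there. This is the first violation.

6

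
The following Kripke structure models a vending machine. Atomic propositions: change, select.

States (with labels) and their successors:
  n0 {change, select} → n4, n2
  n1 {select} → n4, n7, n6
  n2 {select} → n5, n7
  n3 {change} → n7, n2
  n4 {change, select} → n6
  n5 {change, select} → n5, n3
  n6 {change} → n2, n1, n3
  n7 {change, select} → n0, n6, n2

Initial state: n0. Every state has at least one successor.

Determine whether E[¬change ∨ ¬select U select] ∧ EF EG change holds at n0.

Satisfied

States satisfying ¬change ∨ ¬select: {n1, n2, n3, n6}.
States satisfying select: {n0, n1, n2, n4, n5, n7}.
States satisfying E[¬change ∨ ¬select U select]: {n0, n1, n2, n3, n4, n5, n6, n7}.
States satisfying EG change: {n0, n3, n4, n5, n6, n7}.
States satisfying EF EG change: {n0, n1, n2, n3, n4, n5, n6, n7}.
States satisfying E[¬change ∨ ¬select U select] ∧ EF EG change: {n0, n1, n2, n3, n4, n5, n6, n7}.
n0 ∈ Sat(E[¬change ∨ ¬select U select] ∧ EF EG change).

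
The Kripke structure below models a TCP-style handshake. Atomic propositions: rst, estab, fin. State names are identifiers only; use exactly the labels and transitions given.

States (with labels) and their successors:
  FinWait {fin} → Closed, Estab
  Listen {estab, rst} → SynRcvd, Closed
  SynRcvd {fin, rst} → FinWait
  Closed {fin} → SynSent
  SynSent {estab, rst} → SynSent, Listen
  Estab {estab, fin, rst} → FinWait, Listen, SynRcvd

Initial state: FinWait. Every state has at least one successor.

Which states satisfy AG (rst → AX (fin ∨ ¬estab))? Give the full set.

none

States satisfying rst → AX (fin ∨ ¬estab): {FinWait, Listen, SynRcvd, Closed}.
States satisfying AG (rst → AX (fin ∨ ¬estab)): ∅.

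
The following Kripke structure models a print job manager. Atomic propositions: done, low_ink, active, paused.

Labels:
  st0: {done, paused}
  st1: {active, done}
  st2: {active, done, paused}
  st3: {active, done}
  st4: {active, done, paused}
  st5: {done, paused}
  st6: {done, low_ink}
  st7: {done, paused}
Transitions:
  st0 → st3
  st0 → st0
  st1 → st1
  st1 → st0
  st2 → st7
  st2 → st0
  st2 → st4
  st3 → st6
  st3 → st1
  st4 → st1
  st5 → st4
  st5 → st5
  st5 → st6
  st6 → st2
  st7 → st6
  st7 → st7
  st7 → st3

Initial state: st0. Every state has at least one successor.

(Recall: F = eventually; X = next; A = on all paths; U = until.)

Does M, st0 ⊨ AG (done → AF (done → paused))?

States satisfying done → AF (done → paused): {st0, st2, st4, st5, st6, st7}.
States satisfying AG (done → AF (done → paused)): ∅.
st1 is reachable from st0 and violates done → AF (done → paused), so AG fails at st0.
st0 ∉ Sat(AG (done → AF (done → paused))).

Does not hold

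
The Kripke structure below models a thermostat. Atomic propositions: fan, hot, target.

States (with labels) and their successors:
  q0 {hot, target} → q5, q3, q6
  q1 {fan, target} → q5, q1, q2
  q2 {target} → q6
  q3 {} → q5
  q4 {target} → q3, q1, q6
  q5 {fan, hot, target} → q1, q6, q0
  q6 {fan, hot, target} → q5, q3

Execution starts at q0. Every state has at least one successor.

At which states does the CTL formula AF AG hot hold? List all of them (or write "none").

none

States satisfying AG hot: ∅.
States satisfying AF AG hot: ∅.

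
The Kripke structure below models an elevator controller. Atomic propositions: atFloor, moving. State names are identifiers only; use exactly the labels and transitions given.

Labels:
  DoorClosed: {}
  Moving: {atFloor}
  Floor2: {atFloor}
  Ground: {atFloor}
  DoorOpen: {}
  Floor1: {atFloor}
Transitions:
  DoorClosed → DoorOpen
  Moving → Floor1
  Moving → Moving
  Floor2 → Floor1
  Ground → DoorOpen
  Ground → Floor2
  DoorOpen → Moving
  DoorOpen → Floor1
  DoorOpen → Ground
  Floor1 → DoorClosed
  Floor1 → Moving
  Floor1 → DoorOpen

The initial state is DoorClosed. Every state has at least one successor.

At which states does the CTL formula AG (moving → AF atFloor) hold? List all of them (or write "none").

States satisfying moving → AF atFloor: {DoorClosed, Moving, Floor2, Ground, DoorOpen, Floor1}.
States satisfying AG (moving → AF atFloor): {DoorClosed, Moving, Floor2, Ground, DoorOpen, Floor1}.

{DoorClosed, Moving, Floor2, Ground, DoorOpen, Floor1}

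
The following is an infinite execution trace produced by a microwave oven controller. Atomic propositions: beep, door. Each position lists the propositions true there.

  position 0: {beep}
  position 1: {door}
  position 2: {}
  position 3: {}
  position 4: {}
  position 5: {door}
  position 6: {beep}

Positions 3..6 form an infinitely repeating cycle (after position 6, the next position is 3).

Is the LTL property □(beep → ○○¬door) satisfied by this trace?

beep → ○○¬door holds at every position 0..6, and those are all positions ever visited, so □(beep → ○○¬door) holds.
Positions where beep holds: 0, 6.
Check ○○¬door at each: 0→ok, 6→ok.

Yes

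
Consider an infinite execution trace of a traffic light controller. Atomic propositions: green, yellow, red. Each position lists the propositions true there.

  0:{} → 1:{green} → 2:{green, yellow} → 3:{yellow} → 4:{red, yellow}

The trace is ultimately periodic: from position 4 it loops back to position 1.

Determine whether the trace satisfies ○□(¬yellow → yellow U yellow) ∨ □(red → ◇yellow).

The position after 0 is 1; □(¬yellow → yellow U yellow) is false there.
red → ◇yellow holds at every position 0..4, and those are all positions ever visited, so □(red → ◇yellow) holds.
Positions where red holds: 4.
Check ◇yellow at each: 4→ok.
At position 0: ○□(¬yellow → yellow U yellow) is false; □(red → ◇yellow) is true; so ○□(¬yellow → yellow U yellow) ∨ □(red → ◇yellow) is true.

Yes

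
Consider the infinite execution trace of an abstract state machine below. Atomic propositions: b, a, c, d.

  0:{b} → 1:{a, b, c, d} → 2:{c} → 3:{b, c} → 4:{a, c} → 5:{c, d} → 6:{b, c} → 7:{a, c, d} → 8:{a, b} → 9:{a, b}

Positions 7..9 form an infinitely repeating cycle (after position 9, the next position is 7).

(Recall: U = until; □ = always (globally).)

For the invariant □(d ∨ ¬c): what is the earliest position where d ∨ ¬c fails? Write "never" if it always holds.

Check d ∨ ¬c at each position in order: 0 ✓, 1 ✓.
At position 2 the labels are {c}, so d ∨ ¬c is false there. This is the first violation.

2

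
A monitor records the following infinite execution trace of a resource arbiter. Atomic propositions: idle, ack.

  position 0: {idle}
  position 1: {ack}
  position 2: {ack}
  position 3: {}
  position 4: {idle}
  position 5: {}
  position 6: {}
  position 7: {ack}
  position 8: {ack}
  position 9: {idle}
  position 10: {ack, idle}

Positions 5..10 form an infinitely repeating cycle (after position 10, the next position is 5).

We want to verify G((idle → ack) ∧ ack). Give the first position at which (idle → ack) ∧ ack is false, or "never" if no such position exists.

0

At position 0 the labels are {idle}, so (idle → ack) ∧ ack is false there. This is the first violation.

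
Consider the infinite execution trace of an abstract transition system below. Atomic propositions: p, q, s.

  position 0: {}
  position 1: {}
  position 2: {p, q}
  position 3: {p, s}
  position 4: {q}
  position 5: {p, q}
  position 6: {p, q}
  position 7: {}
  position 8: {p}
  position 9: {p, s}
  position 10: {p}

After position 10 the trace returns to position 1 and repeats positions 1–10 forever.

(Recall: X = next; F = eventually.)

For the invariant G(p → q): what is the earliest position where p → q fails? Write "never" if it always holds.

3

Check p → q at each position in order: 0 ✓, 1 ✓, 2 ✓.
At position 3 the labels are {p, s}, so p → q is false there. This is the first violation.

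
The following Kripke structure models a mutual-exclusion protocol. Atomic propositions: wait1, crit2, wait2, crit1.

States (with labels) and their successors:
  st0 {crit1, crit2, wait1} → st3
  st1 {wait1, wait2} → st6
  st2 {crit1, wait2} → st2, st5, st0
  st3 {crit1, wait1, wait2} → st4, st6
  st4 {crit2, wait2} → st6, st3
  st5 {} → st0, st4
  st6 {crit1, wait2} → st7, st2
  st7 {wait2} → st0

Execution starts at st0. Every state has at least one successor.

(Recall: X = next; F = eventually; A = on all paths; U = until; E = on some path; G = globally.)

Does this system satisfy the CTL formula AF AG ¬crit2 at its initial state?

States satisfying AG ¬crit2: ∅.
States satisfying AF AG ¬crit2: ∅.
There is a path from st0 along which AG ¬crit2 never holds.
st0 ∉ Sat(AF AG ¬crit2).

Violated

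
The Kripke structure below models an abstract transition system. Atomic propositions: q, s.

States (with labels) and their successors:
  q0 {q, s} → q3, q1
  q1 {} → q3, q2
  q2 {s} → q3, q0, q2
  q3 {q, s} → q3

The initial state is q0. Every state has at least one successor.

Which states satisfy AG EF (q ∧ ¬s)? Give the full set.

none

States satisfying EF (q ∧ ¬s): ∅.
States satisfying AG EF (q ∧ ¬s): ∅.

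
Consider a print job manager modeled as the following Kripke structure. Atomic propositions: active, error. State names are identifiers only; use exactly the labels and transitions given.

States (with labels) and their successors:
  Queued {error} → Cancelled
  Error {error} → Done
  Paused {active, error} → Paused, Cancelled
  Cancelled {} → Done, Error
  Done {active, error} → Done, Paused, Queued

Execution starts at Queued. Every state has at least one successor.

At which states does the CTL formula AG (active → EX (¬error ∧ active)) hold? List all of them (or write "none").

States satisfying active → EX (¬error ∧ active): {Queued, Error, Cancelled}.
States satisfying AG (active → EX (¬error ∧ active)): ∅.

none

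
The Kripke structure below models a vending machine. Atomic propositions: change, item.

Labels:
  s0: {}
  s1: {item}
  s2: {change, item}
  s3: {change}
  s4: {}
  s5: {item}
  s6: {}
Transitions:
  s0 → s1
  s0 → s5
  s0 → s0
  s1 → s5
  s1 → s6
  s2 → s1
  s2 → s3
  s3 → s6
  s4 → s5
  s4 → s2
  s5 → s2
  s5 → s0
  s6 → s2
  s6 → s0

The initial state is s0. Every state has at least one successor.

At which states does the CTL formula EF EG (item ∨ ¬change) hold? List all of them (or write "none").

{s0, s1, s2, s3, s4, s5, s6}

States satisfying EG (item ∨ ¬change): {s0, s1, s2, s4, s5, s6}.
States satisfying EF EG (item ∨ ¬change): {s0, s1, s2, s3, s4, s5, s6}.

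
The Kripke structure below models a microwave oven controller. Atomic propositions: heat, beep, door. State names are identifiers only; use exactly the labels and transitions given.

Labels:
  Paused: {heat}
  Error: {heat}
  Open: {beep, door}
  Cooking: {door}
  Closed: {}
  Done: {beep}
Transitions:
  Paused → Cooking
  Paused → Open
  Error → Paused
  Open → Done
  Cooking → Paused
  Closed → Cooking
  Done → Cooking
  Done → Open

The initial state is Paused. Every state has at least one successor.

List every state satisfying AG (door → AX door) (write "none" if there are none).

none

States satisfying door → AX door: {Paused, Error, Closed, Done}.
States satisfying AG (door → AX door): ∅.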